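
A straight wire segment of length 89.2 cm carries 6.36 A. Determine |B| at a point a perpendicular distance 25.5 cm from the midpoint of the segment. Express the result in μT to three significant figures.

B ≈ 4.33 μT

For a finite straight segment, B = (μ₀I/4πd)(sinθ₁ + sinθ₂), where θ₁, θ₂ are the angles from the perpendicular to each end.
The perpendicular from the point meets the wire at its midpoint, so each end is L/2 = 0.446 m away along the wire.
sinθ₁ = 0.446/√(0.446²+0.255²) = 0.8681; sinθ₂ = 0.446/√(0.446²+0.255²) = 0.8681.
B = (4π×10⁻⁷ × 6.36) / (4π × 0.255) × (0.8681 + 0.8681) = 4.33×10⁻⁶ T.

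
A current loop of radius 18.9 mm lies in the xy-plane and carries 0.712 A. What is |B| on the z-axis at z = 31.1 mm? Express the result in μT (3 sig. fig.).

B ≈ 3.32 μT

On the axis of a circular loop, B = μ₀IR² / [2(R²+z²)^(3/2)].
R² + z² = (0.0189)² + (0.0311)² = 0.001324 m², and (R²+z²)^(3/2) = 4.82×10⁻⁵ m³.
B = (4π×10⁻⁷ × 0.712 × 0.0003572) / (2 × 4.82×10⁻⁵) = 3.32×10⁻⁶ T.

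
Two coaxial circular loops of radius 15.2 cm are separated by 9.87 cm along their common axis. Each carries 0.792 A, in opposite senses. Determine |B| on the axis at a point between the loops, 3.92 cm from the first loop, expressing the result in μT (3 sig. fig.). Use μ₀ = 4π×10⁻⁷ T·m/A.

B ≈ 0.329 μT

Each loop contributes B = μ₀IR²/[2(R²+z²)^(3/2)] on the axis, with z measured from that loop.
Loop 1 (z = 0.0392 m): B₁ = 2.97×10⁻⁶ T. Loop 2 (z = 0.0595 m): B₂ = 2.64×10⁻⁶ T.
The fields oppose: B = |B₁ − B₂| = 3.29×10⁻⁷ T.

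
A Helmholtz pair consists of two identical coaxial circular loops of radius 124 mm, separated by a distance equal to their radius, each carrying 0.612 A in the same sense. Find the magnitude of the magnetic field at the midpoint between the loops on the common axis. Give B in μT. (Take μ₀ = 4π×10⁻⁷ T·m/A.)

Each loop contributes B = μ₀IR²/[2(R²+z²)^(3/2)] on the axis, with z measured from that loop.
Loop 1 (z = 0.062 m): B₁ = 2.22×10⁻⁶ T. Loop 2 (z = 0.062 m): B₂ = 2.22×10⁻⁶ T.
The fields add: B = B₁ + B₂ = 4.44×10⁻⁶ T.

B ≈ 4.44 μT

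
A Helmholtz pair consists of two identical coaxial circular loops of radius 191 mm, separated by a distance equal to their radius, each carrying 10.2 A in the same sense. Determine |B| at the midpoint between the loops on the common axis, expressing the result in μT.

Each loop contributes B = μ₀IR²/[2(R²+z²)^(3/2)] on the axis, with z measured from that loop.
Loop 1 (z = 0.0955 m): B₁ = 2.40×10⁻⁵ T. Loop 2 (z = 0.0955 m): B₂ = 2.40×10⁻⁵ T.
The fields add: B = B₁ + B₂ = 4.80×10⁻⁵ T.

B ≈ 48.0 μT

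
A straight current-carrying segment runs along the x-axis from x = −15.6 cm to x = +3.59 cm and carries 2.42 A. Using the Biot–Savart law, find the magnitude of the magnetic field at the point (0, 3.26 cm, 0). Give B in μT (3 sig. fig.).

For a finite straight segment, B = (μ₀I/4πd)(sinθ₁ + sinθ₂), where θ₁, θ₂ are the angles from the perpendicular to each end.
The perpendicular distance is d = 0.0326 m; the end-offsets along the wire are a = 0.156 m and b = 0.0359 m.
sinθ₁ = 0.156/√(0.156²+0.0326²) = 0.9789; sinθ₂ = 0.0359/√(0.0359²+0.0326²) = 0.7403.
B = (4π×10⁻⁷ × 2.42) / (4π × 0.0326) × (0.9789 + 0.7403) = 1.28×10⁻⁵ T.

B ≈ 12.8 μT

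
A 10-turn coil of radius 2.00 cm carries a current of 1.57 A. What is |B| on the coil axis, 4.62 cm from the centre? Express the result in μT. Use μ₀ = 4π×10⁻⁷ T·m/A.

For an N-turn flat coil, B = Nμ₀IR²/[2(R²+z²)^(3/2)] with R = 0.02 m, z = 0.0462 m.
B = 10 × 3.09×10⁻⁶ T = 3.09×10⁻⁵ T.

B ≈ 30.9 μT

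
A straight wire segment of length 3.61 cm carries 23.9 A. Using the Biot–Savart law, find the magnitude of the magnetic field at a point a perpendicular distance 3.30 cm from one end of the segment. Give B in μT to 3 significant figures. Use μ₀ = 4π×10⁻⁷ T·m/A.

B ≈ 53.5 μT

For a finite straight segment, B = (μ₀I/4πd)(sinθ₁ + sinθ₂), where θ₁, θ₂ are the angles from the perpendicular to each end.
The perpendicular foot is at one end, so the two end-offsets along the wire are 0 and L = 0.0361 m.
sinθ₁ = 0/√(0²+0.033²) = 0.0000; sinθ₂ = 0.0361/√(0.0361²+0.033²) = 0.7381.
B = (4π×10⁻⁷ × 23.9) / (4π × 0.033) × (0.0000 + 0.7381) = 5.35×10⁻⁵ T.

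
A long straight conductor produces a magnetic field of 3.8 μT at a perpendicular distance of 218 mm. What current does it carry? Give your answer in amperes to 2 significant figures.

For a long straight wire B = μ₀I/(2πd), so I = 2πdB/μ₀.
I = 2π × 0.218 × 3.80×10⁻⁶ / (4π×10⁻⁷) = 4.14 A.

I ≈ 4.1 A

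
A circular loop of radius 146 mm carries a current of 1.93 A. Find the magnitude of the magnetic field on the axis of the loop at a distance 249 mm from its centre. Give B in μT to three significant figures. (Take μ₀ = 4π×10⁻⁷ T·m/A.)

B ≈ 1.07 μT

On the axis of a circular loop, B = μ₀IR² / [2(R²+z²)^(3/2)].
R² + z² = (0.146)² + (0.249)² = 0.08332 m², and (R²+z²)^(3/2) = 2.40×10⁻² m³.
B = (4π×10⁻⁷ × 1.93 × 0.02132) / (2 × 2.40×10⁻²) = 1.07×10⁻⁶ T.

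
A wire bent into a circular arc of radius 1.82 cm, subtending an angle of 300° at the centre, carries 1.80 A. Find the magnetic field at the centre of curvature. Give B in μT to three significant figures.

B ≈ 51.8 μT

The Biot–Savart field of a circular arc at its centre is B = μ₀Iφ/(4πR), with φ = 5.236 rad.
B = (4π×10⁻⁷ × 1.80 × 5.236) / (4π × 0.0182) = 5.18×10⁻⁵ T.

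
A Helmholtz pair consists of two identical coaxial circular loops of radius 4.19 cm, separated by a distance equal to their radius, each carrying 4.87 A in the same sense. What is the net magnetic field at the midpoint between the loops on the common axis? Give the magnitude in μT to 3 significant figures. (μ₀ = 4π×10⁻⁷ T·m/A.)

Each loop contributes B = μ₀IR²/[2(R²+z²)^(3/2)] on the axis, with z measured from that loop.
Loop 1 (z = 0.02095 m): B₁ = 5.23×10⁻⁵ T. Loop 2 (z = 0.02095 m): B₂ = 5.23×10⁻⁵ T.
The fields add: B = B₁ + B₂ = 1.05×10⁻⁴ T.

B ≈ 105 μT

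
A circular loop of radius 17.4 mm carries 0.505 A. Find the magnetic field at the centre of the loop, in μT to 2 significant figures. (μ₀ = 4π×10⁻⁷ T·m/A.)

At the centre of a circular loop the Biot–Savart law gives B = μ₀I/(2R).
B = (4π×10⁻⁷ × 0.505) / (2 × 0.0174) = 1.82×10⁻⁵ T.

B ≈ 18 μT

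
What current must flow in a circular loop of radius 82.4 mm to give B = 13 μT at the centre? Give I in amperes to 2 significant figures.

I ≈ 1.7 A

At the centre of a circular loop B = μ₀I/(2R), so I = 2RB/μ₀.
With R = 0.0824 m, I = 2 × 0.0824 × 1.30×10⁻⁵ / (4π×10⁻⁷) = 1.70 A.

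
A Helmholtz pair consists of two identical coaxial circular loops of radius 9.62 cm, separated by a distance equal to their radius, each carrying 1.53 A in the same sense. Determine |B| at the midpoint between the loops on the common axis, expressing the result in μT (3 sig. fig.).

B ≈ 14.3 μT

Each loop contributes B = μ₀IR²/[2(R²+z²)^(3/2)] on the axis, with z measured from that loop.
Loop 1 (z = 0.0481 m): B₁ = 7.15×10⁻⁶ T. Loop 2 (z = 0.0481 m): B₂ = 7.15×10⁻⁶ T.
The fields add: B = B₁ + B₂ = 1.43×10⁻⁵ T.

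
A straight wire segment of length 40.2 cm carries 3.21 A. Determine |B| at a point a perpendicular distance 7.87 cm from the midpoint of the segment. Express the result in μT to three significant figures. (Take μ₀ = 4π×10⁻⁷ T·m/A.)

B ≈ 7.60 μT

For a finite straight segment, B = (μ₀I/4πd)(sinθ₁ + sinθ₂), where θ₁, θ₂ are the angles from the perpendicular to each end.
The perpendicular from the point meets the wire at its midpoint, so each end is L/2 = 0.201 m away along the wire.
sinθ₁ = 0.201/√(0.201²+0.0787²) = 0.9312; sinθ₂ = 0.201/√(0.201²+0.0787²) = 0.9312.
B = (4π×10⁻⁷ × 3.21) / (4π × 0.0787) × (0.9312 + 0.9312) = 7.60×10⁻⁶ T.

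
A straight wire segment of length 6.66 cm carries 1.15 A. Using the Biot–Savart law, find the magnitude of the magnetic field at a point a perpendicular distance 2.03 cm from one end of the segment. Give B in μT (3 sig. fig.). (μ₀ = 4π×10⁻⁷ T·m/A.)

For a finite straight segment, B = (μ₀I/4πd)(sinθ₁ + sinθ₂), where θ₁, θ₂ are the angles from the perpendicular to each end.
The perpendicular foot is at one end, so the two end-offsets along the wire are 0 and L = 0.0666 m.
sinθ₁ = 0/√(0²+0.0203²) = 0.0000; sinθ₂ = 0.0666/√(0.0666²+0.0203²) = 0.9566.
B = (4π×10⁻⁷ × 1.15) / (4π × 0.0203) × (0.0000 + 0.9566) = 5.42×10⁻⁶ T.

B ≈ 5.42 μT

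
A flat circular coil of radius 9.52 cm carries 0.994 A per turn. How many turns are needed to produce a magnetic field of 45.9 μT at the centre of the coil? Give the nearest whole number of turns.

For an N-turn coil, B = Nμ₀I/(2R). A single turn gives B₁ = 6.56×10⁻⁶ T with R = 0.0952 m.
N = B/B₁ = 4.59×10⁻⁵ / 6.56×10⁻⁶ = 7.00.

N = 7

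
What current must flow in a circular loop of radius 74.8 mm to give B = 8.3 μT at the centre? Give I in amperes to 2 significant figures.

At the centre of a circular loop B = μ₀I/(2R), so I = 2RB/μ₀.
With R = 0.0748 m, I = 2 × 0.0748 × 8.30×10⁻⁶ / (4π×10⁻⁷) = 0.988 A.

I ≈ 0.99 A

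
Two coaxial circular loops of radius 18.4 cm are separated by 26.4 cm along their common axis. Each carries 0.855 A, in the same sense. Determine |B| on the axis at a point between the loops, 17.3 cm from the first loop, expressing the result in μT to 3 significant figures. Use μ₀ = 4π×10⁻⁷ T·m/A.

B ≈ 3.23 μT

Each loop contributes B = μ₀IR²/[2(R²+z²)^(3/2)] on the axis, with z measured from that loop.
Loop 1 (z = 0.173 m): B₁ = 1.13×10⁻⁶ T. Loop 2 (z = 0.091 m): B₂ = 2.10×10⁻⁶ T.
The fields add: B = B₁ + B₂ = 3.23×10⁻⁶ T.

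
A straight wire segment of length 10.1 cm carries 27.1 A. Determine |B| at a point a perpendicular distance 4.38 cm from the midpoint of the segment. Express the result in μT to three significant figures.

B ≈ 93.5 μT

For a finite straight segment, B = (μ₀I/4πd)(sinθ₁ + sinθ₂), where θ₁, θ₂ are the angles from the perpendicular to each end.
The perpendicular from the point meets the wire at its midpoint, so each end is L/2 = 0.0505 m away along the wire.
sinθ₁ = 0.0505/√(0.0505²+0.0438²) = 0.7554; sinθ₂ = 0.0505/√(0.0505²+0.0438²) = 0.7554.
B = (4π×10⁻⁷ × 27.1) / (4π × 0.0438) × (0.7554 + 0.7554) = 9.35×10⁻⁵ T.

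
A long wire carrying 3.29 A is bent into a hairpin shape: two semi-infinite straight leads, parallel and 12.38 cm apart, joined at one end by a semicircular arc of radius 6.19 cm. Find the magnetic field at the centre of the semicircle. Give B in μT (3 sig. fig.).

The semicircular arc contributes B_arc = μ₀I·π/(4πR) = μ₀I/(4R) = 1.67×10⁻⁵ T.
Each semi-infinite lead is at perpendicular distance R = 0.0619 m from the centre, with the perpendicular foot at its near end, so it contributes μ₀I/(4πR); both point the same way, together 1.06×10⁻⁵ T.
Arc and leads all point the same direction: B = 1.67×10⁻⁵ + 1.06×10⁻⁵ = 2.73×10⁻⁵ T.

B ≈ 27.3 μT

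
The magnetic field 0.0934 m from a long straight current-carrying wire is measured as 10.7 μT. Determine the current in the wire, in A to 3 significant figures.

For a long straight wire B = μ₀I/(2πd), so I = 2πdB/μ₀.
I = 2π × 0.0934 × 1.07×10⁻⁵ / (4π×10⁻⁷) = 5.00 A.

I ≈ 5.00 A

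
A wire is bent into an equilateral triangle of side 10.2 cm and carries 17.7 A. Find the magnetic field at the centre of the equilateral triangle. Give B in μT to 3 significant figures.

B ≈ 312 μT

Each side is a finite straight segment at perpendicular distance d = a/(2 tan(π/3)) = 0.02944 m from the centre, with end-angles ±π/3.
One side contributes B₁ = (μ₀I/4πd)·2 sin(π/3) = 1.04×10⁻⁴ T.
All 3 sides add in the same direction: B = 3 × 1.04×10⁻⁴ = 3.12×10⁻⁴ T.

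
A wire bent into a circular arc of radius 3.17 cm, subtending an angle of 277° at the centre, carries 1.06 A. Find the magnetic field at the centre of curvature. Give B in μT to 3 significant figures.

B ≈ 16.2 μT

The Biot–Savart field of a circular arc at its centre is B = μ₀Iφ/(4πR), with φ = 4.835 rad.
B = (4π×10⁻⁷ × 1.06 × 4.835) / (4π × 0.0317) = 1.62×10⁻⁵ T.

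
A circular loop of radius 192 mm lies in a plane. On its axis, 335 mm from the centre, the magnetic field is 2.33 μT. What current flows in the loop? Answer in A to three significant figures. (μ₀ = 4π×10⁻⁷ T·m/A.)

On the axis of a loop, B = μ₀IR²/[2(R²+z²)^(3/2)], so I = 2B(R²+z²)^(3/2)/(μ₀R²).
R² + z² = 0.03686 + 0.1122 = 0.1491 m²; raised to 3/2 gives 5.76×10⁻² m³.
I = 2 × 2.33×10⁻⁶ × 5.76×10⁻² / (1.26×10⁻⁶ × 0.03686) = 5.79 A.

I ≈ 5.79 A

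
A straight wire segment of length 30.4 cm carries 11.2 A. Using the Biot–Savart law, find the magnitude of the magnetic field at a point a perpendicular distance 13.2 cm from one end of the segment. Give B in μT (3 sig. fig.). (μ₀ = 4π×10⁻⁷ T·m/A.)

For a finite straight segment, B = (μ₀I/4πd)(sinθ₁ + sinθ₂), where θ₁, θ₂ are the angles from the perpendicular to each end.
The perpendicular foot is at one end, so the two end-offsets along the wire are 0 and L = 0.304 m.
sinθ₁ = 0/√(0²+0.132²) = 0.0000; sinθ₂ = 0.304/√(0.304²+0.132²) = 0.9173.
B = (4π×10⁻⁷ × 11.2) / (4π × 0.132) × (0.0000 + 0.9173) = 7.78×10⁻⁶ T.

B ≈ 7.78 μT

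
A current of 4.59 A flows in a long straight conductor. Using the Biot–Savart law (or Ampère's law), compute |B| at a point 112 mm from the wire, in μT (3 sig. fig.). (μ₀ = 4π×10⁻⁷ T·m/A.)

For an infinitely long straight wire, B = μ₀I/(2πd).
B = (4π×10⁻⁷ × 4.59) / (2π × 0.112) = 8.20×10⁻⁶ T.

B ≈ 8.20 μT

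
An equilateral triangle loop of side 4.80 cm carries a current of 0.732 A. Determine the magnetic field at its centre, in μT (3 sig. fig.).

Each side is a finite straight segment at perpendicular distance d = a/(2 tan(π/3)) = 0.01386 m from the centre, with end-angles ±π/3.
One side contributes B₁ = (μ₀I/4πd)·2 sin(π/3) = 9.15×10⁻⁶ T.
All 3 sides add in the same direction: B = 3 × 9.15×10⁻⁶ = 2.74×10⁻⁵ T.

B ≈ 27.4 μT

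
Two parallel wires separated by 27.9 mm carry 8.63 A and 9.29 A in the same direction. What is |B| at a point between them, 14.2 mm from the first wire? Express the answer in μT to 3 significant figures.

Each long wire gives B = μ₀I/(2πd). Distances are d₁ = 0.0142 m and d₂ = 0.0137 m.
B₁ = 1.22×10⁻⁴ T, B₂ = 1.36×10⁻⁴ T.
Between parallel currents the two contributions point in opposite directions, so they subtract. B = |B₁ − B₂| = |1.22×10⁻⁴ − 1.36×10⁻⁴| = 1.41×10⁻⁵ T.

B ≈ 14.1 μT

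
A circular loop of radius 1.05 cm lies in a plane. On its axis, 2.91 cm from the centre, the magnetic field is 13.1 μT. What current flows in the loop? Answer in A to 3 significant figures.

On the axis of a loop, B = μ₀IR²/[2(R²+z²)^(3/2)], so I = 2B(R²+z²)^(3/2)/(μ₀R²).
R² + z² = 0.0001103 + 0.0008468 = 0.0009571 m²; raised to 3/2 gives 2.96×10⁻⁵ m³.
I = 2 × 1.31×10⁻⁵ × 2.96×10⁻⁵ / (1.26×10⁻⁶ × 0.0001103) = 5.60 A.

I ≈ 5.60 A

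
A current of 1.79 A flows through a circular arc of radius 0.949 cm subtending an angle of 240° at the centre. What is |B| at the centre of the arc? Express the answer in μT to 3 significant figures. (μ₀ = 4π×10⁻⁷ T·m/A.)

The Biot–Savart field of a circular arc at its centre is B = μ₀Iφ/(4πR), with φ = 4.189 rad.
B = (4π×10⁻⁷ × 1.79 × 4.189) / (4π × 0.00949) = 7.90×10⁻⁵ T.

B ≈ 79.0 μT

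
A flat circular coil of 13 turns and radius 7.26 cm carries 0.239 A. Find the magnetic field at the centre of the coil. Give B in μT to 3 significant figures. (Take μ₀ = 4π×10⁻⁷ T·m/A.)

For an N-turn flat coil, B = Nμ₀I/(2R) with R = 0.0726 m.
B = 13 × 2.07×10⁻⁶ T = 2.69×10⁻⁵ T.

B ≈ 26.9 μT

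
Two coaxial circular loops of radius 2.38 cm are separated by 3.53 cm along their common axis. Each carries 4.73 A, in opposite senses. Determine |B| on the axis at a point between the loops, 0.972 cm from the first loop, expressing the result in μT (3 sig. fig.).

Each loop contributes B = μ₀IR²/[2(R²+z²)^(3/2)] on the axis, with z measured from that loop.
Loop 1 (z = 0.00972 m): B₁ = 9.91×10⁻⁵ T. Loop 2 (z = 0.02558 m): B₂ = 3.95×10⁻⁵ T.
The fields oppose: B = |B₁ − B₂| = 5.96×10⁻⁵ T.

B ≈ 59.6 μT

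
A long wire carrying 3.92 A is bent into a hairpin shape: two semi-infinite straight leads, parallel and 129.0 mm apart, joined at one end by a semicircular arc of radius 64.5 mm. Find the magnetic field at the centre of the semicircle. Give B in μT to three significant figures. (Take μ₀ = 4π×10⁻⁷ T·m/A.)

B ≈ 31.2 μT

The semicircular arc contributes B_arc = μ₀I·π/(4πR) = μ₀I/(4R) = 1.91×10⁻⁵ T.
Each semi-infinite lead is at perpendicular distance R = 0.0645 m from the centre, with the perpendicular foot at its near end, so it contributes μ₀I/(4πR); both point the same way, together 1.22×10⁻⁵ T.
Arc and leads all point the same direction: B = 1.91×10⁻⁵ + 1.22×10⁻⁵ = 3.12×10⁻⁵ T.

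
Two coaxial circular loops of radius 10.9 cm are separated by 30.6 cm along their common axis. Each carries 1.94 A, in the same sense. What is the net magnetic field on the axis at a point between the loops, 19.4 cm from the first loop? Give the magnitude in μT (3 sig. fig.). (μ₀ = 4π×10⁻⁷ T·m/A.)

B ≈ 5.11 μT

Each loop contributes B = μ₀IR²/[2(R²+z²)^(3/2)] on the axis, with z measured from that loop.
Loop 1 (z = 0.194 m): B₁ = 1.31×10⁻⁶ T. Loop 2 (z = 0.112 m): B₂ = 3.79×10⁻⁶ T.
The fields add: B = B₁ + B₂ = 5.11×10⁻⁶ T.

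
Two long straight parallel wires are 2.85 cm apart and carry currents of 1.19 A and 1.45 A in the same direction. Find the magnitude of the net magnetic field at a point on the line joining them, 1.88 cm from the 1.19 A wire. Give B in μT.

B ≈ 17.2 μT

Each long wire gives B = μ₀I/(2πd). Distances are d₁ = 0.0188 m and d₂ = 0.0097 m.
B₁ = 1.27×10⁻⁵ T, B₂ = 2.99×10⁻⁵ T.
Between parallel currents the two contributions point in opposite directions, so they subtract. B = |B₁ − B₂| = |1.27×10⁻⁵ − 2.99×10⁻⁵| = 1.72×10⁻⁵ T.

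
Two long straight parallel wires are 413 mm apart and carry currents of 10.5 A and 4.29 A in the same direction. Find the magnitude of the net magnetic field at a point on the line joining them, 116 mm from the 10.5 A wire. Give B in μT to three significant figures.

B ≈ 15.2 μT

Each long wire gives B = μ₀I/(2πd). Distances are d₁ = 0.116 m and d₂ = 0.297 m.
B₁ = 1.81×10⁻⁵ T, B₂ = 2.89×10⁻⁶ T.
Between parallel currents the two contributions point in opposite directions, so they subtract. B = |B₁ − B₂| = |1.81×10⁻⁵ − 2.89×10⁻⁶| = 1.52×10⁻⁵ T.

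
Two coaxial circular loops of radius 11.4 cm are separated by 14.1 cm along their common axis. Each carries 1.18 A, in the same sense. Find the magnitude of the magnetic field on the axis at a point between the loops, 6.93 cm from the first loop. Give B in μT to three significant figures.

Each loop contributes B = μ₀IR²/[2(R²+z²)^(3/2)] on the axis, with z measured from that loop.
Loop 1 (z = 0.0693 m): B₁ = 4.06×10⁻⁶ T. Loop 2 (z = 0.0717 m): B₂ = 3.94×10⁻⁶ T.
The fields add: B = B₁ + B₂ = 8.00×10⁻⁶ T.

B ≈ 8.00 μT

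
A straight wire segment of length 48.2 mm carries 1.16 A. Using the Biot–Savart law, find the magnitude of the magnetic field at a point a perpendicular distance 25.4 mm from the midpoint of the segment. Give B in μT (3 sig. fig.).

B ≈ 6.29 μT

For a finite straight segment, B = (μ₀I/4πd)(sinθ₁ + sinθ₂), where θ₁, θ₂ are the angles from the perpendicular to each end.
The perpendicular from the point meets the wire at its midpoint, so each end is L/2 = 0.0241 m away along the wire.
sinθ₁ = 0.0241/√(0.0241²+0.0254²) = 0.6883; sinθ₂ = 0.0241/√(0.0241²+0.0254²) = 0.6883.
B = (4π×10⁻⁷ × 1.16) / (4π × 0.0254) × (0.6883 + 0.6883) = 6.29×10⁻⁶ T.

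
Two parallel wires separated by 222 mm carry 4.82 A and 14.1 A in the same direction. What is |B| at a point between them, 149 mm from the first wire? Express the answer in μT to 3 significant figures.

Each long wire gives B = μ₀I/(2πd). Distances are d₁ = 0.149 m and d₂ = 0.073 m.
B₁ = 6.47×10⁻⁶ T, B₂ = 3.86×10⁻⁵ T.
Between parallel currents the two contributions point in opposite directions, so they subtract. B = |B₁ − B₂| = |6.47×10⁻⁶ − 3.86×10⁻⁵| = 3.22×10⁻⁵ T.

B ≈ 32.2 μT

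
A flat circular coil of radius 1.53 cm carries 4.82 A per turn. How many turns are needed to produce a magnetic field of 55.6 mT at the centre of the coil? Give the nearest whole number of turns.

For an N-turn coil, B = Nμ₀I/(2R). A single turn gives B₁ = 1.98×10⁻⁴ T with R = 0.0153 m.
N = B/B₁ = 5.56×10⁻² / 1.98×10⁻⁴ = 280.89.

N = 281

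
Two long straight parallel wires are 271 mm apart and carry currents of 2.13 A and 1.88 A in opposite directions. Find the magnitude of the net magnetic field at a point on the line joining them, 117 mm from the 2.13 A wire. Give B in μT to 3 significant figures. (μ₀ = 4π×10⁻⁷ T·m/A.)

B ≈ 6.08 μT

Each long wire gives B = μ₀I/(2πd). Distances are d₁ = 0.117 m and d₂ = 0.154 m.
B₁ = 3.64×10⁻⁶ T, B₂ = 2.44×10⁻⁶ T.
Between antiparallel currents both contributions point the same way, so they add. B = B₁ + B₂ = 3.64×10⁻⁶ + 2.44×10⁻⁶ = 6.08×10⁻⁶ T.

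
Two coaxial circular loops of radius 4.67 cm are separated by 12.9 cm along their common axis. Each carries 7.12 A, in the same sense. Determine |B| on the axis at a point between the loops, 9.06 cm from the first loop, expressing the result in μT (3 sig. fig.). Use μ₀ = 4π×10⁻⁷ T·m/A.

Each loop contributes B = μ₀IR²/[2(R²+z²)^(3/2)] on the axis, with z measured from that loop.
Loop 1 (z = 0.0906 m): B₁ = 9.21×10⁻⁶ T. Loop 2 (z = 0.0384 m): B₂ = 4.41×10⁻⁵ T.
The fields add: B = B₁ + B₂ = 5.34×10⁻⁵ T.

B ≈ 53.4 μT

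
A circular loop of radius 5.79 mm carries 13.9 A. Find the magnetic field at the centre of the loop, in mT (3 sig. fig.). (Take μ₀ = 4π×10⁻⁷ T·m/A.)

At the centre of a circular loop the Biot–Savart law gives B = μ₀I/(2R).
B = (4π×10⁻⁷ × 13.9) / (2 × 0.00579) = 1.51×10⁻³ T.

B ≈ 1.51 mT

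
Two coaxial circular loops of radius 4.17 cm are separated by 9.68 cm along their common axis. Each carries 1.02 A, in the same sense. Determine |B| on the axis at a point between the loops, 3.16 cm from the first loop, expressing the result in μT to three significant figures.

B ≈ 10.2 μT

Each loop contributes B = μ₀IR²/[2(R²+z²)^(3/2)] on the axis, with z measured from that loop.
Loop 1 (z = 0.0316 m): B₁ = 7.78×10⁻⁶ T. Loop 2 (z = 0.0652 m): B₂ = 2.40×10⁻⁶ T.
The fields add: B = B₁ + B₂ = 1.02×10⁻⁵ T.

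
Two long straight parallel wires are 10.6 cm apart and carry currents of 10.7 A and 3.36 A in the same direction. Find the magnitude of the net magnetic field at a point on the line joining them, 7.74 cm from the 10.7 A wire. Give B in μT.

B ≈ 4.15 μT

Each long wire gives B = μ₀I/(2πd). Distances are d₁ = 0.0774 m and d₂ = 0.0286 m.
B₁ = 2.76×10⁻⁵ T, B₂ = 2.35×10⁻⁵ T.
Between parallel currents the two contributions point in opposite directions, so they subtract. B = |B₁ − B₂| = |2.76×10⁻⁵ − 2.35×10⁻⁵| = 4.15×10⁻⁶ T.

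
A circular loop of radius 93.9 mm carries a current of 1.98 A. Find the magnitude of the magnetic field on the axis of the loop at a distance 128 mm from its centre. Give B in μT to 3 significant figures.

On the axis of a circular loop, B = μ₀IR² / [2(R²+z²)^(3/2)].
R² + z² = (0.0939)² + (0.128)² = 0.0252 m², and (R²+z²)^(3/2) = 4.00×10⁻³ m³.
B = (4π×10⁻⁷ × 1.98 × 0.008817) / (2 × 4.00×10⁻³) = 2.74×10⁻⁶ T.

B ≈ 2.74 μT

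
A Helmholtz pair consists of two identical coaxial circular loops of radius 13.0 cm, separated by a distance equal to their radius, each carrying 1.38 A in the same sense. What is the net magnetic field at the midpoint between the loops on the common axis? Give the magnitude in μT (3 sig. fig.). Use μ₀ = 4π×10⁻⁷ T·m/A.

Each loop contributes B = μ₀IR²/[2(R²+z²)^(3/2)] on the axis, with z measured from that loop.
Loop 1 (z = 0.065 m): B₁ = 4.77×10⁻⁶ T. Loop 2 (z = 0.065 m): B₂ = 4.77×10⁻⁶ T.
The fields add: B = B₁ + B₂ = 9.55×10⁻⁶ T.

B ≈ 9.55 μT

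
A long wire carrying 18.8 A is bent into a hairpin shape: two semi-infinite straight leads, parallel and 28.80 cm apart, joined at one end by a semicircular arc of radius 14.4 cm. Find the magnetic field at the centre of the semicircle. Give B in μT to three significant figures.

B ≈ 67.1 μT

The semicircular arc contributes B_arc = μ₀I·π/(4πR) = μ₀I/(4R) = 4.10×10⁻⁵ T.
Each semi-infinite lead is at perpendicular distance R = 0.144 m from the centre, with the perpendicular foot at its near end, so it contributes μ₀I/(4πR); both point the same way, together 2.61×10⁻⁵ T.
Arc and leads all point the same direction: B = 4.10×10⁻⁵ + 2.61×10⁻⁵ = 6.71×10⁻⁵ T.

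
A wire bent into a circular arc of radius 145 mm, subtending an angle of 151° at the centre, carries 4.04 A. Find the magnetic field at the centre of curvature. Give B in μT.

B ≈ 7.34 μT

The Biot–Savart field of a circular arc at its centre is B = μ₀Iφ/(4πR), with φ = 2.635 rad.
B = (4π×10⁻⁷ × 4.04 × 2.635) / (4π × 0.145) = 7.34×10⁻⁶ T.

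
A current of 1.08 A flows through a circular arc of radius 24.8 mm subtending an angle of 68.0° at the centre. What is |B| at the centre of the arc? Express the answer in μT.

B ≈ 5.17 μT

The Biot–Savart field of a circular arc at its centre is B = μ₀Iφ/(4πR), with φ = 1.187 rad.
B = (4π×10⁻⁷ × 1.08 × 1.187) / (4π × 0.0248) = 5.17×10⁻⁶ T.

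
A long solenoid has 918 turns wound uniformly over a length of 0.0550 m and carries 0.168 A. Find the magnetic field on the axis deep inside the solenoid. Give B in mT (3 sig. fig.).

B ≈ 3.52 mT

Inside a long solenoid, B = μ₀nI with n = 1.669×10⁴ turns/m.
B = 4π×10⁻⁷ × 1.669×10⁴ × 0.168 = 3.52×10⁻³ T.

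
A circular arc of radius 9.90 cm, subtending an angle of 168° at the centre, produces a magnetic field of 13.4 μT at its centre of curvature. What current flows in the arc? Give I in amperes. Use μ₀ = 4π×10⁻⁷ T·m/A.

For a circular arc, B = μ₀Iφ/(4πR) with φ in radians; here φ = 2.932 rad.
So I = 4πRB/(μ₀φ) = 4π × 0.099 × 1.34×10⁻⁵ / (4π×10⁻⁷ × 2.932) = 4.52 A.

I ≈ 4.52 A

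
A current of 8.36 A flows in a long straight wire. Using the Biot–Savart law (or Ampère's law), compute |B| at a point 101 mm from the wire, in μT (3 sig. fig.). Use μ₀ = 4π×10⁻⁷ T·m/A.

B ≈ 16.6 μT

For an infinitely long straight wire, B = μ₀I/(2πd).
B = (4π×10⁻⁷ × 8.36) / (2π × 0.101) = 1.66×10⁻⁵ T.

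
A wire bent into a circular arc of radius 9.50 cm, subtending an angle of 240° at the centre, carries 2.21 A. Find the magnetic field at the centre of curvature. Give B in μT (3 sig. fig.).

The Biot–Savart field of a circular arc at its centre is B = μ₀Iφ/(4πR), with φ = 4.189 rad.
B = (4π×10⁻⁷ × 2.21 × 4.189) / (4π × 0.095) = 9.74×10⁻⁶ T.

B ≈ 9.74 μT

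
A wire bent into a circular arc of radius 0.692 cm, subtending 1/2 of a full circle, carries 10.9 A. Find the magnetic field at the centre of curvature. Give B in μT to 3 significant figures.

B ≈ 495 μT

The Biot–Savart field of a circular arc at its centre is B = μ₀Iφ/(4πR), with φ = 3.142 rad.
B = (4π×10⁻⁷ × 10.9 × 3.142) / (4π × 0.00692) = 4.95×10⁻⁴ T.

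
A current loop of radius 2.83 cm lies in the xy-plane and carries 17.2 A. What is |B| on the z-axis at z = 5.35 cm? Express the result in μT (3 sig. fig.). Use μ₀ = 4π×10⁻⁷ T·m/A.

B ≈ 39.0 μT

On the axis of a circular loop, B = μ₀IR² / [2(R²+z²)^(3/2)].
R² + z² = (0.0283)² + (0.0535)² = 0.003663 m², and (R²+z²)^(3/2) = 2.22×10⁻⁴ m³.
B = (4π×10⁻⁷ × 17.2 × 0.0008009) / (2 × 2.22×10⁻⁴) = 3.90×10⁻⁵ T.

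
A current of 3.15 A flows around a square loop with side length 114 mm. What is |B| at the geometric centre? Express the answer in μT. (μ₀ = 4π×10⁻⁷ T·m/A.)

Each side is a finite straight segment at perpendicular distance d = a/(2 tan(π/4)) = 0.057 m from the centre, with end-angles ±π/4.
One side contributes B₁ = (μ₀I/4πd)·2 sin(π/4) = 7.82×10⁻⁶ T.
All 4 sides add in the same direction: B = 4 × 7.82×10⁻⁶ = 3.13×10⁻⁵ T.

B ≈ 31.3 μT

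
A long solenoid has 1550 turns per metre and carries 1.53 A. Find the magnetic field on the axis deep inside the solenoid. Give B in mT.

B ≈ 2.98 mT

Inside a long solenoid, B = μ₀nI with n = 1550 turns/m.
B = 4π×10⁻⁷ × 1550 × 1.53 = 2.98×10⁻³ T.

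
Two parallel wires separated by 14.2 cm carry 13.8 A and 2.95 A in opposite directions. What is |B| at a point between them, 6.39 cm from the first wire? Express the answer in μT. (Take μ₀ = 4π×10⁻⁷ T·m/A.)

B ≈ 50.7 μT

Each long wire gives B = μ₀I/(2πd). Distances are d₁ = 0.0639 m and d₂ = 0.0781 m.
B₁ = 4.32×10⁻⁵ T, B₂ = 7.55×10⁻⁶ T.
Between antiparallel currents both contributions point the same way, so they add. B = B₁ + B₂ = 4.32×10⁻⁵ + 7.55×10⁻⁶ = 5.07×10⁻⁵ T.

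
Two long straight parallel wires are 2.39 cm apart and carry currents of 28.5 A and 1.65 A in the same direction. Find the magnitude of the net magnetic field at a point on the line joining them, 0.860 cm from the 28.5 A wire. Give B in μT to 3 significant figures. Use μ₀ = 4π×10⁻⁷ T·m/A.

Each long wire gives B = μ₀I/(2πd). Distances are d₁ = 0.0086 m and d₂ = 0.0153 m.
B₁ = 6.63×10⁻⁴ T, B₂ = 2.16×10⁻⁵ T.
Between parallel currents the two contributions point in opposite directions, so they subtract. B = |B₁ − B₂| = |6.63×10⁻⁴ − 2.16×10⁻⁵| = 6.41×10⁻⁴ T.

B ≈ 641 μT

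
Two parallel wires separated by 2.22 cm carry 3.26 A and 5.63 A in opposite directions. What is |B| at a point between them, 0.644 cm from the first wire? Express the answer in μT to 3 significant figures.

Each long wire gives B = μ₀I/(2πd). Distances are d₁ = 0.00644 m and d₂ = 0.01576 m.
B₁ = 1.01×10⁻⁴ T, B₂ = 7.14×10⁻⁵ T.
Between antiparallel currents both contributions point the same way, so they add. B = B₁ + B₂ = 1.01×10⁻⁴ + 7.14×10⁻⁵ = 1.73×10⁻⁴ T.

B ≈ 173 μT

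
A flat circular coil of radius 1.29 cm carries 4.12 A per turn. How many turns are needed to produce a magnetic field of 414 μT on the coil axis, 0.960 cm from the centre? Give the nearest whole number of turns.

N = 4

For an N-turn coil, B = Nμ₀IR²/[2(R²+z²)^(3/2)]. A single turn gives B₁ = 1.04×10⁻⁴ T with R = 0.0129 m, z = 0.0096 m.
N = B/B₁ = 4.14×10⁻⁴ / 1.04×10⁻⁴ = 4.00.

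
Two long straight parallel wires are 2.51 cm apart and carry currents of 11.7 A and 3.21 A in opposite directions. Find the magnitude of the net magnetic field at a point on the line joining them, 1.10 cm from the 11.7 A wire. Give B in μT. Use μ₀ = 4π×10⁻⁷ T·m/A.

Each long wire gives B = μ₀I/(2πd). Distances are d₁ = 0.011 m and d₂ = 0.0141 m.
B₁ = 2.13×10⁻⁴ T, B₂ = 4.55×10⁻⁵ T.
Between antiparallel currents both contributions point the same way, so they add. B = B₁ + B₂ = 2.13×10⁻⁴ + 4.55×10⁻⁵ = 2.58×10⁻⁴ T.

B ≈ 258 μT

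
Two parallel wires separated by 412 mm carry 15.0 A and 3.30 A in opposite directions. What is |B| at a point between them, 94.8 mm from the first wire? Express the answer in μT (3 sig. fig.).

B ≈ 33.7 μT

Each long wire gives B = μ₀I/(2πd). Distances are d₁ = 0.0948 m and d₂ = 0.3172 m.
B₁ = 3.16×10⁻⁵ T, B₂ = 2.08×10⁻⁶ T.
Between antiparallel currents both contributions point the same way, so they add. B = B₁ + B₂ = 3.16×10⁻⁵ + 2.08×10⁻⁶ = 3.37×10⁻⁵ T.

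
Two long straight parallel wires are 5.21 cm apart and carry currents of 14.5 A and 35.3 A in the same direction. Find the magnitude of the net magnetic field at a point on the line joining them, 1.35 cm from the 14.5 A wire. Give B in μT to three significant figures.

B ≈ 31.9 μT

Each long wire gives B = μ₀I/(2πd). Distances are d₁ = 0.0135 m and d₂ = 0.0386 m.
B₁ = 2.15×10⁻⁴ T, B₂ = 1.83×10⁻⁴ T.
Between parallel currents the two contributions point in opposite directions, so they subtract. B = |B₁ − B₂| = |2.15×10⁻⁴ − 1.83×10⁻⁴| = 3.19×10⁻⁵ T.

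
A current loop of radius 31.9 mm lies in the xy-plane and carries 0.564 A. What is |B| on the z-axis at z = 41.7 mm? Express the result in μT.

On the axis of a circular loop, B = μ₀IR² / [2(R²+z²)^(3/2)].
R² + z² = (0.0319)² + (0.0417)² = 0.002757 m², and (R²+z²)^(3/2) = 1.45×10⁻⁴ m³.
B = (4π×10⁻⁷ × 0.564 × 0.001018) / (2 × 1.45×10⁻⁴) = 2.49×10⁻⁶ T.

B ≈ 2.49 μT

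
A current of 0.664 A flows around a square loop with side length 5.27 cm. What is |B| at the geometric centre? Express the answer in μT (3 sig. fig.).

Each side is a finite straight segment at perpendicular distance d = a/(2 tan(π/4)) = 0.02635 m from the centre, with end-angles ±π/4.
One side contributes B₁ = (μ₀I/4πd)·2 sin(π/4) = 3.56×10⁻⁶ T.
All 4 sides add in the same direction: B = 4 × 3.56×10⁻⁶ = 1.43×10⁻⁵ T.

B ≈ 14.3 μT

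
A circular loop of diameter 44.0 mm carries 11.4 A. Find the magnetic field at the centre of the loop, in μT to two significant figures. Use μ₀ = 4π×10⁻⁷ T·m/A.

At the centre of a circular loop the Biot–Savart law gives B = μ₀I/(2R) (so R = 0.022 m).
B = (4π×10⁻⁷ × 11.4) / (2 × 0.022) = 3.26×10⁻⁴ T.

B ≈ 330 μT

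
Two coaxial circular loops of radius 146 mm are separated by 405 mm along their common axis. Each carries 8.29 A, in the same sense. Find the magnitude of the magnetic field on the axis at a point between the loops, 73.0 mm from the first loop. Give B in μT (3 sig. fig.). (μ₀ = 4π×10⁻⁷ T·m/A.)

Each loop contributes B = μ₀IR²/[2(R²+z²)^(3/2)] on the axis, with z measured from that loop.
Loop 1 (z = 0.073 m): B₁ = 2.55×10⁻⁵ T. Loop 2 (z = 0.332 m): B₂ = 2.33×10⁻⁶ T.
The fields add: B = B₁ + B₂ = 2.79×10⁻⁵ T.

B ≈ 27.9 μT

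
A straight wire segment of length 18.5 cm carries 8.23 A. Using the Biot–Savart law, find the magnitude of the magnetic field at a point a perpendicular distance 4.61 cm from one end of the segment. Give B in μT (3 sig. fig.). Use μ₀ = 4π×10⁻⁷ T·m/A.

B ≈ 17.3 μT

For a finite straight segment, B = (μ₀I/4πd)(sinθ₁ + sinθ₂), where θ₁, θ₂ are the angles from the perpendicular to each end.
The perpendicular foot is at one end, so the two end-offsets along the wire are 0 and L = 0.185 m.
sinθ₁ = 0/√(0²+0.0461²) = 0.0000; sinθ₂ = 0.185/√(0.185²+0.0461²) = 0.9703.
B = (4π×10⁻⁷ × 8.23) / (4π × 0.0461) × (0.0000 + 0.9703) = 1.73×10⁻⁵ T.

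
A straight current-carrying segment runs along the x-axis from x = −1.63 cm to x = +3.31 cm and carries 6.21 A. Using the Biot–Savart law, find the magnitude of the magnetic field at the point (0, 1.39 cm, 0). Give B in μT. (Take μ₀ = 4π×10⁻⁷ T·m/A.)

For a finite straight segment, B = (μ₀I/4πd)(sinθ₁ + sinθ₂), where θ₁, θ₂ are the angles from the perpendicular to each end.
The perpendicular distance is d = 0.0139 m; the end-offsets along the wire are a = 0.0163 m and b = 0.0331 m.
sinθ₁ = 0.0163/√(0.0163²+0.0139²) = 0.7609; sinθ₂ = 0.0331/√(0.0331²+0.0139²) = 0.9220.
B = (4π×10⁻⁷ × 6.21) / (4π × 0.0139) × (0.7609 + 0.9220) = 7.52×10⁻⁵ T.

B ≈ 75.2 μT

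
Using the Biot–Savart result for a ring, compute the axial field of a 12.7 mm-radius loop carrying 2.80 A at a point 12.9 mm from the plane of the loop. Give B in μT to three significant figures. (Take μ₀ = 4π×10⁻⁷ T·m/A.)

On the axis of a circular loop, B = μ₀IR² / [2(R²+z²)^(3/2)].
R² + z² = (0.0127)² + (0.0129)² = 0.0003277 m², and (R²+z²)^(3/2) = 5.93×10⁻⁶ m³.
B = (4π×10⁻⁷ × 2.80 × 0.0001613) / (2 × 5.93×10⁻⁶) = 4.78×10⁻⁵ T.

B ≈ 47.8 μT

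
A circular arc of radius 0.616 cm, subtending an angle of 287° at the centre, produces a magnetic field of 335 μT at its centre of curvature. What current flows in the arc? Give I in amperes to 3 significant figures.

I ≈ 4.12 A

For a circular arc, B = μ₀Iφ/(4πR) with φ in radians; here φ = 5.009 rad.
So I = 4πRB/(μ₀φ) = 4π × 0.00616 × 3.35×10⁻⁴ / (4π×10⁻⁷ × 5.009) = 4.12 A.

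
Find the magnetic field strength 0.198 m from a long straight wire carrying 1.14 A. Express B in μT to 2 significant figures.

For an infinitely long straight wire, B = μ₀I/(2πd).
B = (4π×10⁻⁷ × 1.14) / (2π × 0.198) = 1.15×10⁻⁶ T.

B ≈ 1.2 μT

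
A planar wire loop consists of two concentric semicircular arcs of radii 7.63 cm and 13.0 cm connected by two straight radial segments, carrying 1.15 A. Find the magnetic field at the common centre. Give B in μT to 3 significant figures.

B ≈ 1.96 μT

The radial connectors point toward the centre, so dl × r̂ = 0 and they contribute nothing.
Each semicircle gives μ₀I/(4R): inner arc 4.74×10⁻⁶ T, outer arc 2.78×10⁻⁶ T.
The two arcs carry current in opposite angular senses, so their fields oppose: B = |4.74×10⁻⁶ − 2.78×10⁻⁶| = 1.96×10⁻⁶ T.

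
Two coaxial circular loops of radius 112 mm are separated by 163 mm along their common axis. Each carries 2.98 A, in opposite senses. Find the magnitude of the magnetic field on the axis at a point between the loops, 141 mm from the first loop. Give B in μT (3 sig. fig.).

B ≈ 11.8 μT

Each loop contributes B = μ₀IR²/[2(R²+z²)^(3/2)] on the axis, with z measured from that loop.
Loop 1 (z = 0.141 m): B₁ = 4.02×10⁻⁶ T. Loop 2 (z = 0.022 m): B₂ = 1.58×10⁻⁵ T.
The fields oppose: B = |B₁ − B₂| = 1.18×10⁻⁵ T.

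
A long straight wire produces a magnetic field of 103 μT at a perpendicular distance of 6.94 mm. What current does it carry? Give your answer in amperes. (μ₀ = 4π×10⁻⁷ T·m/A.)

I ≈ 3.57 A

For a long straight wire B = μ₀I/(2πd), so I = 2πdB/μ₀.
I = 2π × 0.00694 × 1.03×10⁻⁴ / (4π×10⁻⁷) = 3.57 A.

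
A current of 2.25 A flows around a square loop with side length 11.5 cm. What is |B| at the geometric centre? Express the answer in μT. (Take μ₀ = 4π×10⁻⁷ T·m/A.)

Each side is a finite straight segment at perpendicular distance d = a/(2 tan(π/4)) = 0.0575 m from the centre, with end-angles ±π/4.
One side contributes B₁ = (μ₀I/4πd)·2 sin(π/4) = 5.53×10⁻⁶ T.
All 4 sides add in the same direction: B = 4 × 5.53×10⁻⁶ = 2.21×10⁻⁵ T.

B ≈ 22.1 μT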